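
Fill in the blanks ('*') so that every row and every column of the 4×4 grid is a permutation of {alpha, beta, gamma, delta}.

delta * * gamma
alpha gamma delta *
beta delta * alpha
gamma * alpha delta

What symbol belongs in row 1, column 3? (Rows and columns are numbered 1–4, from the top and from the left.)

beta

row 1 has {gamma,delta}; column 3 has {alpha,delta} — only beta is left for (r1,c3).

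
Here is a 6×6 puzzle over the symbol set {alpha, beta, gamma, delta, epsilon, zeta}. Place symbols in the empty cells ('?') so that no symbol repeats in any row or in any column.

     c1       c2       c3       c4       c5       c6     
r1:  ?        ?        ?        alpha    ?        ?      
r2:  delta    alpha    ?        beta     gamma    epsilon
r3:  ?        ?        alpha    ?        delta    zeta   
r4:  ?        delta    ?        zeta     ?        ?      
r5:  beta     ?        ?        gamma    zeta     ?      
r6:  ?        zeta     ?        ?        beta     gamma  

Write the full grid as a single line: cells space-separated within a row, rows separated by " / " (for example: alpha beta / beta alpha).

zeta gamma beta alpha epsilon delta / delta alpha zeta beta gamma epsilon / gamma beta alpha epsilon delta zeta / epsilon delta gamma zeta alpha beta / beta epsilon delta gamma zeta alpha / alpha zeta epsilon delta beta gamma

(r1,c5) = epsilon
(r2,c3) = zeta
(r3,c4) = epsilon
(r4,c5) = alpha
(r4,c6) = beta
(r5,c2) = epsilon
(r5,c3) = delta
(r5,c6) = alpha
(r6,c3) = epsilon
(r6,c4) = delta
(r1,c6) = delta
(r3,c1) = gamma
(r3,c2) = beta
(r4,c1) = epsilon
(r4,c3) = gamma
(r6,c1) = alpha
(r1,c1) = zeta
(r1,c2) = gamma
(r1,c3) = beta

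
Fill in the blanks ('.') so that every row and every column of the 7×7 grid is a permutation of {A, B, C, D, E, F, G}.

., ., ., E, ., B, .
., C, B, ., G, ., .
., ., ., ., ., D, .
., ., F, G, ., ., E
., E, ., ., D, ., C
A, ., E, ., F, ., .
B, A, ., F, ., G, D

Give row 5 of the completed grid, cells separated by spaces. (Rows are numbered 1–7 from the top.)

(r6,c6) = C
(r7,c3) = C
(r7,c5) = E
(r4,c6) = A
(r5,c6) = F
(r2,c6) = E
(r5,c1) = G
(r5,c3) = A
(r5,c4) = B

G E A B D F C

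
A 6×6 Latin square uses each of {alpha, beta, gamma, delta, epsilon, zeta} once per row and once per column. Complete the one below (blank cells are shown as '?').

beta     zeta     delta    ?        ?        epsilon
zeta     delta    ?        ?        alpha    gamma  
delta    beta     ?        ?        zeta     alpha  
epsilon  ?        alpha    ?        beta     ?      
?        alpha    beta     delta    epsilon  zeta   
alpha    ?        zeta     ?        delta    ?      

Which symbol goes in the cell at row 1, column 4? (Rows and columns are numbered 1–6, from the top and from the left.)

alpha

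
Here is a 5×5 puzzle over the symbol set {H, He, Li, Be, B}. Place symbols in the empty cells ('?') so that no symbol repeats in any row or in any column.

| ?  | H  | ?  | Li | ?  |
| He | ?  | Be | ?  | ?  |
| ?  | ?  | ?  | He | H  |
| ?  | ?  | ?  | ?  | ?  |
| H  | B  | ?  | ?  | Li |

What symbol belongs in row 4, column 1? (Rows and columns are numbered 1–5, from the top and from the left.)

row 2 has {He,Be}; column 2 has {H,B} — only Li is left for (r2,c2).
row 2 has {He,Li,Be}; column 5 has {H,Li} — only B is left for (r2,c5).
row 3 has {H,He}; column 2 has {H,Li,B} — only Be is left for (r3,c2).
row 4 is empty so far; column 2 has {H,Li,Be,B} — only He is left for (r4,c2).
row 4 has {He}; column 5 has {H,Li,B} — only Be is left for (r4,c5).
row 5 has {H,Li,B}; column 3 has {Be} — only He is left for (r5,c3).
row 5 has {H,He,Li,B}; column 4 has {He,Li} — only Be is left for (r5,c4).
row 1 has {H,Li}; column 3 has {He,Be} — only B is left for (r1,c3).
row 1 has {H,Li,B}; column 5 has {H,Li,Be,B} — only He is left for (r1,c5).
row 2 has {He,Li,Be,B}; column 4 has {He,Li,Be} — only H is left for (r2,c4).
row 3 has {H,He,Be}; column 3 has {He,Be,B} — only Li is left for (r3,c3).
row 4 has {He,Be}; column 3 has {He,Li,Be,B} — only H is left for (r4,c3).
row 4 has {H,He,Be}; column 4 has {H,He,Li,Be} — only B is left for (r4,c4).
row 1 has {H,He,Li,B}; column 1 has {H,He} — only Be is left for (r1,c1).
row 3 has {H,He,Li,Be}; column 1 has {H,He,Be} — only B is left for (r3,c1).
row 4 has {H,He,Be,B}; column 1 has {H,He,Be,B} — only Li is left for (r4,c1).

Li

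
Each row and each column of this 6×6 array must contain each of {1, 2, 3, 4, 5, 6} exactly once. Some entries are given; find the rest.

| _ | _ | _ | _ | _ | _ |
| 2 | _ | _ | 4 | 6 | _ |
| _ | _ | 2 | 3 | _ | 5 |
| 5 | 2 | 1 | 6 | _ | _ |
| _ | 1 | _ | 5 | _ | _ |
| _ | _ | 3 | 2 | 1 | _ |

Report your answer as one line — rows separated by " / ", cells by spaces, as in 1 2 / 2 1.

3 4 6 1 5 2 / 2 3 5 4 6 1 / 1 6 2 3 4 5 / 5 2 1 6 3 4 / 6 1 4 5 2 3 / 4 5 3 2 1 6

(r1,c4): row 1 is empty so far; column 4 has {2,3,4,5,6}, so it must be 1.
(r2,c3): row 2 has {2,4,6}; column 3 has {1,2,3}, so it must be 5.
(r3,c5): row 3 has {2,3,5}; column 5 has {1,6}, so it must be 4.
(r4,c5): row 4 has {1,2,5,6}; column 5 has {1,4,6}, so it must be 3.
(r4,c6): row 4 has {1,2,3,5,6}; column 6 has {5}, so it must be 4.
(r5,c5): row 5 has {1,5}; column 5 has {1,3,4,6}, so it must be 2.
(r6,c6): row 6 has {1,2,3}; column 6 has {4,5}, so it must be 6.
(r1,c5): row 1 has {1}; column 5 has {1,2,3,4,6}, so it must be 5.
(r2,c2): row 2 has {2,4,5,6}; column 2 has {1,2}, so it must be 3.
(r2,c6): row 2 has {2,3,4,5,6}; column 6 has {4,5,6}, so it must be 1.
(r3,c2): row 3 has {2,3,4,5}; column 2 has {1,2,3}, so it must be 6.
(r5,c6): row 5 has {1,2,5}; column 6 has {1,4,5,6}, so it must be 3.
(r6,c1): row 6 has {1,2,3,6}; column 1 has {2,5}, so it must be 4.
(r6,c2): row 6 has {1,2,3,4,6}; column 2 has {1,2,3,6}, so it must be 5.
(r1,c2): row 1 has {1,5}; column 2 has {1,2,3,5,6}, so it must be 4.
(r1,c3): row 1 has {1,4,5}; column 3 has {1,2,3,5}, so it must be 6.
(r1,c6): row 1 has {1,4,5,6}; column 6 has {1,3,4,5,6}, so it must be 2.
(r3,c1): row 3 has {2,3,4,5,6}; column 1 has {2,4,5}, so it must be 1.
(r5,c1): row 5 has {1,2,3,5}; column 1 has {1,2,4,5}, so it must be 6.
(r5,c3): row 5 has {1,2,3,5,6}; column 3 has {1,2,3,5,6}, so it must be 4.
(r1,c1): row 1 has {1,2,4,5,6}; column 1 has {1,2,4,5,6}, so it must be 3.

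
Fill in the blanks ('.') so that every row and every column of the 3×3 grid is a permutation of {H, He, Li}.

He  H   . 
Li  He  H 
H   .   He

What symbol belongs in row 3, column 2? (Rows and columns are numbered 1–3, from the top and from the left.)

Li

(r1,c3) = Li
(r3,c2) = Li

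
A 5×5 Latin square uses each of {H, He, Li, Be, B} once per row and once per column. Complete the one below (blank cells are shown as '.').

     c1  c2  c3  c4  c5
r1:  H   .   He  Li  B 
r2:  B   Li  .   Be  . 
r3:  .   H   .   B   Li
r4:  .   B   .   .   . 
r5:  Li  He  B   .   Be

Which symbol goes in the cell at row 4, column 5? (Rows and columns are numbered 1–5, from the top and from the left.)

H

At row 1, column 2: row 1 has {H,He,Li,B}; column 2 has {H,He,Li,B}; that leaves Be.
At row 2, column 3: row 2 has {Li,Be,B}; column 3 has {He,B}; that leaves H.
At row 2, column 5: row 2 has {H,Li,Be,B}; column 5 has {Li,Be,B}; that leaves He.
At row 3, column 3: row 3 has {H,Li,B}; column 3 has {H,He,B}; that leaves Be.
At row 4, column 3: row 4 has {B}; column 3 has {H,He,Be,B}; that leaves Li.
At row 4, column 5: row 4 has {Li,B}; column 5 has {He,Li,Be,B}; that leaves H.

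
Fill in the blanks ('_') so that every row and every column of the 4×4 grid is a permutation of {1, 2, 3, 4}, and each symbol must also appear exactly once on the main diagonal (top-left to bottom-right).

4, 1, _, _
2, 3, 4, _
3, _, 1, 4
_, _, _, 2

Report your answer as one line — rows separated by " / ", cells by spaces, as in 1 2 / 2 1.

At row 1, column 4: row 1 has {1,4}; column 4 has {2,4}; that leaves 3.
At row 2, column 4: row 2 has {2,3,4}; column 4 has {2,3,4}; that leaves 1.
At row 3, column 2: row 3 has {1,3,4}; column 2 has {1,3}; that leaves 2.
At row 4, column 1: row 4 has {2}; column 1 has {2,3,4}; that leaves 1.
At row 4, column 2: row 4 has {1,2}; column 2 has {1,2,3}; that leaves 4.
At row 4, column 3: row 4 has {1,2,4}; column 3 has {1,4}; that leaves 3.
At row 1, column 3: row 1 has {1,3,4}; column 3 has {1,3,4}; that leaves 2.

4 1 2 3 / 2 3 4 1 / 3 2 1 4 / 1 4 3 2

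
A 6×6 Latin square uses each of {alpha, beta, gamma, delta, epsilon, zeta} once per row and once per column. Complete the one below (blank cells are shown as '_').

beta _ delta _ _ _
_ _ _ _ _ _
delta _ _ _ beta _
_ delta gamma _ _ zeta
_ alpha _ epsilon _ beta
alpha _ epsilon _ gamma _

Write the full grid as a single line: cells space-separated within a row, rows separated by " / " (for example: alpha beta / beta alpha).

beta epsilon delta alpha zeta gamma / zeta gamma beta delta epsilon alpha / delta zeta alpha gamma beta epsilon / epsilon delta gamma beta alpha zeta / gamma alpha zeta epsilon delta beta / alpha beta epsilon zeta gamma delta

(r4,c1) = epsilon
(r4,c5) = alpha
(r5,c3) = zeta
(r5,c5) = delta
(r6,c6) = delta
(r3,c3) = alpha
(r4,c4) = beta
(r5,c1) = gamma
(r6,c4) = zeta
(r2,c1) = zeta
(r2,c3) = beta
(r2,c5) = epsilon
(r3,c4) = gamma
(r3,c6) = epsilon
(r6,c2) = beta
(r1,c4) = alpha
(r1,c5) = zeta
(r1,c6) = gamma
(r2,c2) = gamma
(r2,c4) = delta
(r2,c6) = alpha
(r3,c2) = zeta
(r1,c2) = epsilon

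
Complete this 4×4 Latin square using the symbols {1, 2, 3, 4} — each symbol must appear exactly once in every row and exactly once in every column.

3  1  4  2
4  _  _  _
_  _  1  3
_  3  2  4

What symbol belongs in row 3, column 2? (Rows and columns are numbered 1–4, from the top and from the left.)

4

(r2,c2) = 2
(r2,c3) = 3
(r2,c4) = 1
(r3,c1) = 2
(r3,c2) = 4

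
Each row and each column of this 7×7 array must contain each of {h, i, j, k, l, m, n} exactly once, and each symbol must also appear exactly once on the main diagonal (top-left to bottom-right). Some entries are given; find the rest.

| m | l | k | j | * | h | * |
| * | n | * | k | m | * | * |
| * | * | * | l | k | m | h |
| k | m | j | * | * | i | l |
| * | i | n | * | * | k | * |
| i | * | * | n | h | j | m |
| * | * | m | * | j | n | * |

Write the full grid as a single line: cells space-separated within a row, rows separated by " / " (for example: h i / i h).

At row 2, column 6: row 2 has {k,m,n}; column 6 has {h,i,j,k,m,n}; that leaves l.
At row 3, column 2: row 3 has {h,k,l,m}; column 2 has {i,l,m,n}; that leaves j.
At row 3, column 3: row 3 has {h,j,k,l,m}; column 3 has {j,k,m,n}; the diagonal has {j,m,n}; that leaves i.
At row 4, column 4: row 4 has {i,j,k,l,m}; column 4 has {j,k,l,n}; the diagonal has {i,j,m,n}; that leaves h.
At row 4, column 5: row 4 has {h,i,j,k,l,m}; column 5 has {h,j,k,m}; that leaves n.
At row 5, column 4: row 5 has {i,k,n}; column 4 has {h,j,k,l,n}; that leaves m.
At row 5, column 5: row 5 has {i,k,m,n}; column 5 has {h,j,k,m,n}; the diagonal has {h,i,j,m,n}; that leaves l.
At row 5, column 7: row 5 has {i,k,l,m,n}; column 7 has {h,l,m}; that leaves j.
At row 6, column 2: row 6 has {h,i,j,m,n}; column 2 has {i,j,l,m,n}; that leaves k.
At row 6, column 3: row 6 has {h,i,j,k,m,n}; column 3 has {i,j,k,m,n}; that leaves l.
At row 7, column 2: row 7 has {j,m,n}; column 2 has {i,j,k,l,m,n}; that leaves h.
At row 7, column 4: row 7 has {h,j,m,n}; column 4 has {h,j,k,l,m,n}; that leaves i.
At row 7, column 7: row 7 has {h,i,j,m,n}; column 7 has {h,j,l,m}; the diagonal has {h,i,j,l,m,n}; that leaves k.
At row 1, column 5: row 1 has {h,j,k,l,m}; column 5 has {h,j,k,l,m,n}; that leaves i.
At row 1, column 7: row 1 has {h,i,j,k,l,m}; column 7 has {h,j,k,l,m}; that leaves n.
At row 2, column 3: row 2 has {k,l,m,n}; column 3 has {i,j,k,l,m,n}; that leaves h.
At row 2, column 7: row 2 has {h,k,l,m,n}; column 7 has {h,j,k,l,m,n}; that leaves i.
At row 3, column 1: row 3 has {h,i,j,k,l,m}; column 1 has {i,k,m}; that leaves n.
At row 5, column 1: row 5 has {i,j,k,l,m,n}; column 1 has {i,k,m,n}; that leaves h.
At row 7, column 1: row 7 has {h,i,j,k,m,n}; column 1 has {h,i,k,m,n}; that leaves l.
At row 2, column 1: row 2 has {h,i,k,l,m,n}; column 1 has {h,i,k,l,m,n}; that leaves j.

m l k j i h n / j n h k m l i / n j i l k m h / k m j h n i l / h i n m l k j / i k l n h j m / l h m i j n k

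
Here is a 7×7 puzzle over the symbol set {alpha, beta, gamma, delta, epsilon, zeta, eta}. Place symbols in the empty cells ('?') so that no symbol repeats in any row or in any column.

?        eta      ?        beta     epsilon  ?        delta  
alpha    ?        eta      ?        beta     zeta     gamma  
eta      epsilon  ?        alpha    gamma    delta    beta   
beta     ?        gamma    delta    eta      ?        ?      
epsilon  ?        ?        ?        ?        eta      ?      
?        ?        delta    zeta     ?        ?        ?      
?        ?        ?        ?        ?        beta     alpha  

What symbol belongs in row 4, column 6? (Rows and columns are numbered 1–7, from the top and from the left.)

alpha

(r2,c2) = delta
(r2,c4) = epsilon
(r3,c3) = zeta
(r5,c4) = gamma
(r5,c7) = zeta
(r6,c1) = gamma
(r6,c5) = alpha
(r6,c6) = epsilon
(r6,c7) = eta
(r7,c3) = epsilon
(r7,c4) = eta
(r1,c1) = zeta
(r1,c3) = alpha
(r1,c6) = gamma
(r4,c6) = alpha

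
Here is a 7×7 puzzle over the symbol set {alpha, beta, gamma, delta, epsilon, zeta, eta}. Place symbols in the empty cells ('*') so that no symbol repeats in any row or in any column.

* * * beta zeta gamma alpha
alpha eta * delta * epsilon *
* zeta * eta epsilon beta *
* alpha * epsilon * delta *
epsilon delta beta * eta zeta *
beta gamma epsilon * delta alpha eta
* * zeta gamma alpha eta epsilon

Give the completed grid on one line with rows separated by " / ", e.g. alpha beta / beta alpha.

(r1,c2) = epsilon
(r2,c3) = gamma
(r2,c5) = beta
(r2,c7) = zeta
(r4,c3) = eta
(r4,c5) = gamma
(r4,c7) = beta
(r5,c4) = alpha
(r5,c7) = gamma
(r6,c4) = zeta
(r7,c1) = delta
(r7,c2) = beta
(r1,c1) = eta
(r1,c3) = delta
(r3,c1) = gamma
(r3,c3) = alpha
(r3,c7) = delta
(r4,c1) = zeta

eta epsilon delta beta zeta gamma alpha / alpha eta gamma delta beta epsilon zeta / gamma zeta alpha eta epsilon beta delta / zeta alpha eta epsilon gamma delta beta / epsilon delta beta alpha eta zeta gamma / beta gamma epsilon zeta delta alpha eta / delta beta zeta gamma alpha eta epsilon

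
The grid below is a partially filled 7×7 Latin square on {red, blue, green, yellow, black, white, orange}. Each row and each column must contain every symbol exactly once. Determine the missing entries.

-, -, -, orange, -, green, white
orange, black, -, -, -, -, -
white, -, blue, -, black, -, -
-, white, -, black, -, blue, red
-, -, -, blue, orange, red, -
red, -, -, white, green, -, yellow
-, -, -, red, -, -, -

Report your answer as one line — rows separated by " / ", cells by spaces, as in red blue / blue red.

black yellow red orange blue green white / orange black green yellow red white blue / white red blue green black yellow orange / green white orange black yellow blue red / yellow green white blue orange red black / red blue black white green orange yellow / blue orange yellow red white black green

Cell (r4,c5): row 4 has {red,blue,black,white}; column 5 has {green,black,orange} → yellow.
Cell (r4,c1): row 4 has {red,blue,yellow,black,white}; column 1 has {red,white,orange} → green.
Cell (r4,c3): row 4 has {red,blue,green,yellow,black,white}; column 3 has {blue} → orange.
Cell (r6,c3): row 6 has {red,green,yellow,white}; column 3 has {blue,orange} → black.
Cell (r6,c6): row 6 has {red,green,yellow,black,white}; column 6 has {red,blue,green} → orange.
Cell (r3,c6): row 3 has {blue,black,white}; column 6 has {red,blue,green,orange} → yellow.
Cell (r6,c2): row 6 has {red,green,yellow,black,white,orange}; column 2 has {black,white} → blue.
Cell (r2,c6): row 2 has {black,orange}; column 6 has {red,blue,green,yellow,orange} → white.
Cell (r3,c4): row 3 has {blue,yellow,black,white}; column 4 has {red,blue,black,white,orange} → green.
Cell (r3,c7): row 3 has {blue,green,yellow,black,white}; column 7 has {red,yellow,white} → orange.
Cell (r7,c6): row 7 has {red}; column 6 has {red,blue,green,yellow,white,orange} → black.
Cell (r2,c4): row 2 has {black,white,orange}; column 4 has {red,blue,green,black,white,orange} → yellow.
Cell (r3,c2): row 3 has {blue,green,yellow,black,white,orange}; column 2 has {blue,black,white} → red.
Cell (r1,c2): row 1 has {green,white,orange}; column 2 has {red,blue,black,white} → yellow.
Cell (r1,c3): row 1 has {green,yellow,white,orange}; column 3 has {blue,black,orange} → red.
Cell (r1,c5): row 1 has {red,green,yellow,white,orange}; column 5 has {green,yellow,black,orange} → blue.
Cell (r2,c3): row 2 has {yellow,black,white,orange}; column 3 has {red,blue,black,orange} → green.
Cell (r2,c5): row 2 has {green,yellow,black,white,orange}; column 5 has {blue,green,yellow,black,orange} → red.
Cell (r2,c7): row 2 has {red,green,yellow,black,white,orange}; column 7 has {red,yellow,white,orange} → blue.
Cell (r5,c2): row 5 has {red,blue,orange}; column 2 has {red,blue,yellow,black,white} → green.
Cell (r5,c7): row 5 has {red,blue,green,orange}; column 7 has {red,blue,yellow,white,orange} → black.
Cell (r7,c2): row 7 has {red,black}; column 2 has {red,blue,green,yellow,black,white} → orange.
Cell (r7,c5): row 7 has {red,black,orange}; column 5 has {red,blue,green,yellow,black,orange} → white.
Cell (r7,c7): row 7 has {red,black,white,orange}; column 7 has {red,blue,yellow,black,white,orange} → green.
Cell (r1,c1): row 1 has {red,blue,green,yellow,white,orange}; column 1 has {red,green,white,orange} → black.
Cell (r5,c1): row 5 has {red,blue,green,black,orange}; column 1 has {red,green,black,white,orange} → yellow.
Cell (r5,c3): row 5 has {red,blue,green,yellow,black,orange}; column 3 has {red,blue,green,black,orange} → white.
Cell (r7,c1): row 7 has {red,green,black,white,orange}; column 1 has {red,green,yellow,black,white,orange} → blue.
Cell (r7,c3): row 7 has {red,blue,green,black,white,orange}; column 3 has {red,blue,green,black,white,orange} → yellow.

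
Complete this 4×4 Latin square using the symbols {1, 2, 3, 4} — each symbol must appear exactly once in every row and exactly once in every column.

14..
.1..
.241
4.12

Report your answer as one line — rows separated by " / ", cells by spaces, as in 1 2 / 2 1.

At row 1, column 4: row 1 has {1,4}; column 4 has {1,2}; that leaves 3.
At row 2, column 4: row 2 has {1}; column 4 has {1,2,3}; that leaves 4.
At row 3, column 1: row 3 has {1,2,4}; column 1 has {1,4}; that leaves 3.
At row 4, column 2: row 4 has {1,2,4}; column 2 has {1,2,4}; that leaves 3.
At row 1, column 3: row 1 has {1,3,4}; column 3 has {1,4}; that leaves 2.
At row 2, column 1: row 2 has {1,4}; column 1 has {1,3,4}; that leaves 2.
At row 2, column 3: row 2 has {1,2,4}; column 3 has {1,2,4}; that leaves 3.

1 4 2 3 / 2 1 3 4 / 3 2 4 1 / 4 3 1 2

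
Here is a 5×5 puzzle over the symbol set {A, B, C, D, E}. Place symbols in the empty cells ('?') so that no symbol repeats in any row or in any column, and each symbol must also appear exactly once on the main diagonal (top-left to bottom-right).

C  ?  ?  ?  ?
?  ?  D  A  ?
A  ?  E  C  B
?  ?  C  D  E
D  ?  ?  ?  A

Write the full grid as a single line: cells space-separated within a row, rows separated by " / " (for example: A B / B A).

(r1,c5): row 1 has {C}; column 5 has {A,B,E}, so it must be D.
(r2,c2): row 2 has {A,D}; column 2 is empty so far; the diagonal has {A,C,D,E}, so it must be B.
(r2,c5): row 2 has {A,B,D}; column 5 has {A,B,D,E}, so it must be C.
(r3,c2): row 3 has {A,B,C,E}; column 2 has {B}, so it must be D.
(r4,c1): row 4 has {C,D,E}; column 1 has {A,C,D}, so it must be B.
(r4,c2): row 4 has {B,C,D,E}; column 2 has {B,D}, so it must be A.
(r5,c3): row 5 has {A,D}; column 3 has {C,D,E}, so it must be B.
(r5,c4): row 5 has {A,B,D}; column 4 has {A,C,D}, so it must be E.
(r1,c2): row 1 has {C,D}; column 2 has {A,B,D}, so it must be E.
(r1,c3): row 1 has {C,D,E}; column 3 has {B,C,D,E}, so it must be A.
(r1,c4): row 1 has {A,C,D,E}; column 4 has {A,C,D,E}, so it must be B.
(r2,c1): row 2 has {A,B,C,D}; column 1 has {A,B,C,D}, so it must be E.
(r5,c2): row 5 has {A,B,D,E}; column 2 has {A,B,D,E}, so it must be C.

C E A B D / E B D A C / A D E C B / B A C D E / D C B E A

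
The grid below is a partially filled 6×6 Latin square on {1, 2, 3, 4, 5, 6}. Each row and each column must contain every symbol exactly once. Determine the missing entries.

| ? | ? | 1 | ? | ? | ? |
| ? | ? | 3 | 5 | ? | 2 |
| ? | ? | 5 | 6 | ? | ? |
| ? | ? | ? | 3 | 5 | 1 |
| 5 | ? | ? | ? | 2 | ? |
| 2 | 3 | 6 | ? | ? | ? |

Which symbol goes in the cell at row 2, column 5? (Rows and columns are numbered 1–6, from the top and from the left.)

6

(r5,c3) = 4
(r5,c4) = 1
(r6,c4) = 4
(r6,c5) = 1
(r6,c6) = 5
(r1,c4) = 2
(r4,c3) = 2
(r5,c2) = 6
(r5,c6) = 3
(r3,c6) = 4
(r4,c2) = 4
(r1,c2) = 5
(r1,c6) = 6
(r2,c2) = 1
(r3,c2) = 2
(r3,c5) = 3
(r4,c1) = 6
(r1,c5) = 4
(r2,c1) = 4
(r2,c5) = 6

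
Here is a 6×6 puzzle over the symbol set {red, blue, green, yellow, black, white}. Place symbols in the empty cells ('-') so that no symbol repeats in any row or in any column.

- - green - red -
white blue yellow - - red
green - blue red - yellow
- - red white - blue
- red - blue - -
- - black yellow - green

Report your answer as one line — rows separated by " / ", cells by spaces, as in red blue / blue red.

blue yellow green black red white / white blue yellow green black red / green black blue red white yellow / black green red white yellow blue / yellow red white blue green black / red white black yellow blue green

(r1,c4): row 1 has {red,green}; column 4 has {red,blue,yellow,white}, so it must be black.
(r1,c6): row 1 has {red,green,black}; column 6 has {red,blue,green,yellow}, so it must be white.
(r2,c4): row 2 has {red,blue,yellow,white}; column 4 has {red,blue,yellow,black,white}, so it must be green.
(r2,c5): row 2 has {red,blue,green,yellow,white}; column 5 has {red}, so it must be black.
(r3,c5): row 3 has {red,blue,green,yellow}; column 5 has {red,black}, so it must be white.
(r5,c3): row 5 has {red,blue}; column 3 has {red,blue,green,yellow,black}, so it must be white.
(r5,c6): row 5 has {red,blue,white}; column 6 has {red,blue,green,yellow,white}, so it must be black.
(r6,c2): row 6 has {green,yellow,black}; column 2 has {red,blue}, so it must be white.
(r6,c5): row 6 has {green,yellow,black,white}; column 5 has {red,black,white}, so it must be blue.
(r1,c2): row 1 has {red,green,black,white}; column 2 has {red,blue,white}, so it must be yellow.
(r3,c2): row 3 has {red,blue,green,yellow,white}; column 2 has {red,blue,yellow,white}, so it must be black.
(r4,c2): row 4 has {red,blue,white}; column 2 has {red,blue,yellow,black,white}, so it must be green.
(r4,c5): row 4 has {red,blue,green,white}; column 5 has {red,blue,black,white}, so it must be yellow.
(r5,c1): row 5 has {red,blue,black,white}; column 1 has {green,white}, so it must be yellow.
(r5,c5): row 5 has {red,blue,yellow,black,white}; column 5 has {red,blue,yellow,black,white}, so it must be green.
(r6,c1): row 6 has {blue,green,yellow,black,white}; column 1 has {green,yellow,white}, so it must be red.
(r1,c1): row 1 has {red,green,yellow,black,white}; column 1 has {red,green,yellow,white}, so it must be blue.
(r4,c1): row 4 has {red,blue,green,yellow,white}; column 1 has {red,blue,green,yellow,white}, so it must be black.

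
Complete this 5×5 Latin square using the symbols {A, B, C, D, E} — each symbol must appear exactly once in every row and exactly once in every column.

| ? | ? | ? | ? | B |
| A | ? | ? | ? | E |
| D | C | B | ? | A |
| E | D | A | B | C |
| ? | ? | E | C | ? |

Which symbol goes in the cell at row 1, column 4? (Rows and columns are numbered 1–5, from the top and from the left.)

A

(r1,c1) = C
(r1,c3) = D
(r2,c2) = B
(r2,c3) = C
(r2,c4) = D
(r3,c4) = E
(r5,c1) = B
(r5,c2) = A
(r5,c5) = D
(r1,c2) = E
(r1,c4) = A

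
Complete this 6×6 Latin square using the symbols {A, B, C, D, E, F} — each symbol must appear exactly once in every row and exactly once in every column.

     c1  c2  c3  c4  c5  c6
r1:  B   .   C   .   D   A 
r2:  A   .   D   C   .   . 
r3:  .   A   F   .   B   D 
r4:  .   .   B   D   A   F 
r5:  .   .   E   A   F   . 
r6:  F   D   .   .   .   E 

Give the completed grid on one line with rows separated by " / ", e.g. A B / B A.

B E C F D A / A F D C E B / C A F E B D / E C B D A F / D B E A F C / F D A B C E

row 2 has {A,C,D}; column 5 has {A,B,D,F} — only E is left for (r2,c5).
row 2 has {A,C,D,E}; column 6 has {A,D,E,F} — only B is left for (r2,c6).
row 3 has {A,B,D,F}; column 4 has {A,C,D} — only E is left for (r3,c4).
row 5 has {A,E,F}; column 6 has {A,B,D,E,F} — only C is left for (r5,c6).
row 6 has {D,E,F}; column 3 has {B,C,D,E,F} — only A is left for (r6,c3).
row 6 has {A,D,E,F}; column 4 has {A,C,D,E} — only B is left for (r6,c4).
row 6 has {A,B,D,E,F}; column 5 has {A,B,D,E,F} — only C is left for (r6,c5).
row 1 has {A,B,C,D}; column 4 has {A,B,C,D,E} — only F is left for (r1,c4).
row 2 has {A,B,C,D,E}; column 2 has {A,D} — only F is left for (r2,c2).
row 3 has {A,B,D,E,F}; column 1 has {A,B,F} — only C is left for (r3,c1).
row 4 has {A,B,D,F}; column 1 has {A,B,C,F} — only E is left for (r4,c1).
row 4 has {A,B,D,E,F}; column 2 has {A,D,F} — only C is left for (r4,c2).
row 5 has {A,C,E,F}; column 1 has {A,B,C,E,F} — only D is left for (r5,c1).
row 5 has {A,C,D,E,F}; column 2 has {A,C,D,F} — only B is left for (r5,c2).
row 1 has {A,B,C,D,F}; column 2 has {A,B,C,D,F} — only E is left for (r1,c2).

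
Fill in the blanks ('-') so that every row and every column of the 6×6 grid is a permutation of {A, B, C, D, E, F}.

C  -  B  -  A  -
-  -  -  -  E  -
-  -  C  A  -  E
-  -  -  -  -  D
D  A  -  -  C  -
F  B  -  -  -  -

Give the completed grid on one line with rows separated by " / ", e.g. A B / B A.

C E B D A F / A F D B E C / B D C A F E / E C A F B D / D A F E C B / F B E C D A

Cell (r1,c6): row 1 has {A,B,C}; column 6 has {D,E} → F.
Cell (r3,c1): row 3 has {A,C,E}; column 1 has {C,D,F} → B.
Cell (r5,c6): row 5 has {A,C,D}; column 6 has {D,E,F} → B.
Cell (r6,c5): row 6 has {B,F}; column 5 has {A,C,E} → D.
Cell (r2,c1): row 2 has {E}; column 1 has {B,C,D,F} → A.
Cell (r2,c6): row 2 has {A,E}; column 6 has {B,D,E,F} → C.
Cell (r3,c5): row 3 has {A,B,C,E}; column 5 has {A,C,D,E} → F.
Cell (r4,c1): row 4 has {D}; column 1 has {A,B,C,D,F} → E.
Cell (r4,c5): row 4 has {D,E}; column 5 has {A,C,D,E,F} → B.
Cell (r6,c6): row 6 has {B,D,F}; column 6 has {B,C,D,E,F} → A.
Cell (r3,c2): row 3 has {A,B,C,E,F}; column 2 has {A,B} → D.
Cell (r6,c3): row 6 has {A,B,D,F}; column 3 has {B,C} → E.
Cell (r6,c4): row 6 has {A,B,D,E,F}; column 4 has {A} → C.
Cell (r1,c2): row 1 has {A,B,C,F}; column 2 has {A,B,D} → E.
Cell (r1,c4): row 1 has {A,B,C,E,F}; column 4 has {A,C} → D.
Cell (r2,c2): row 2 has {A,C,E}; column 2 has {A,B,D,E} → F.
Cell (r2,c3): row 2 has {A,C,E,F}; column 3 has {B,C,E} → D.
Cell (r2,c4): row 2 has {A,C,D,E,F}; column 4 has {A,C,D} → B.
Cell (r4,c2): row 4 has {B,D,E}; column 2 has {A,B,D,E,F} → C.
Cell (r4,c4): row 4 has {B,C,D,E}; column 4 has {A,B,C,D} → F.
Cell (r5,c3): row 5 has {A,B,C,D}; column 3 has {B,C,D,E} → F.
Cell (r5,c4): row 5 has {A,B,C,D,F}; column 4 has {A,B,C,D,F} → E.
Cell (r4,c3): row 4 has {B,C,D,E,F}; column 3 has {B,C,D,E,F} → A.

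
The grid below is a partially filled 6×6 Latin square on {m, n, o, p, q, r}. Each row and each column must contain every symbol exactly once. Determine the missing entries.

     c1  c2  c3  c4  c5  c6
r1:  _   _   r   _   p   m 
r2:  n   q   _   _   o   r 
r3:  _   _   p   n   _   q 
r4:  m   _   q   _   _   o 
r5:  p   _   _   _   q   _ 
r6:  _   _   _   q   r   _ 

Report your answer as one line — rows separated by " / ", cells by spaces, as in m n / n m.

q n r o p m / n q m p o r / r o p n m q / m p q r n o / p r o m q n / o m n q r p

Cell (r1,c4): row 1 has {m,p,r}; column 4 has {n,q} → o.
Cell (r2,c3): row 2 has {n,o,q,r}; column 3 has {p,q,r} → m.
Cell (r2,c4): row 2 has {m,n,o,q,r}; column 4 has {n,o,q} → p.
Cell (r3,c5): row 3 has {n,p,q}; column 5 has {o,p,q,r} → m.
Cell (r4,c4): row 4 has {m,o,q}; column 4 has {n,o,p,q} → r.
Cell (r4,c5): row 4 has {m,o,q,r}; column 5 has {m,o,p,q,r} → n.
Cell (r5,c4): row 5 has {p,q}; column 4 has {n,o,p,q,r} → m.
Cell (r5,c6): row 5 has {m,p,q}; column 6 has {m,o,q,r} → n.
Cell (r6,c1): row 6 has {q,r}; column 1 has {m,n,p} → o.
Cell (r6,c3): row 6 has {o,q,r}; column 3 has {m,p,q,r} → n.
Cell (r6,c6): row 6 has {n,o,q,r}; column 6 has {m,n,o,q,r} → p.
Cell (r1,c1): row 1 has {m,o,p,r}; column 1 has {m,n,o,p} → q.
Cell (r1,c2): row 1 has {m,o,p,q,r}; column 2 has {q} → n.
Cell (r3,c1): row 3 has {m,n,p,q}; column 1 has {m,n,o,p,q} → r.
Cell (r3,c2): row 3 has {m,n,p,q,r}; column 2 has {n,q} → o.
Cell (r4,c2): row 4 has {m,n,o,q,r}; column 2 has {n,o,q} → p.
Cell (r5,c2): row 5 has {m,n,p,q}; column 2 has {n,o,p,q} → r.
Cell (r5,c3): row 5 has {m,n,p,q,r}; column 3 has {m,n,p,q,r} → o.
Cell (r6,c2): row 6 has {n,o,p,q,r}; column 2 has {n,o,p,q,r} → m.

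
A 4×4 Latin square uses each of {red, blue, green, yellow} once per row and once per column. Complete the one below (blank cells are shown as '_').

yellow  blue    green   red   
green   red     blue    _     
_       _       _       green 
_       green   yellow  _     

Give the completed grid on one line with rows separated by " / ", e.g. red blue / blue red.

yellow blue green red / green red blue yellow / blue yellow red green / red green yellow blue

Cell (r2,c4): row 2 has {red,blue,green}; column 4 has {red,green} → yellow.
Cell (r3,c2): row 3 has {green}; column 2 has {red,blue,green} → yellow.
Cell (r3,c3): row 3 has {green,yellow}; column 3 has {blue,green,yellow} → red.
Cell (r4,c4): row 4 has {green,yellow}; column 4 has {red,green,yellow} → blue.
Cell (r3,c1): row 3 has {red,green,yellow}; column 1 has {green,yellow} → blue.
Cell (r4,c1): row 4 has {blue,green,yellow}; column 1 has {blue,green,yellow} → red.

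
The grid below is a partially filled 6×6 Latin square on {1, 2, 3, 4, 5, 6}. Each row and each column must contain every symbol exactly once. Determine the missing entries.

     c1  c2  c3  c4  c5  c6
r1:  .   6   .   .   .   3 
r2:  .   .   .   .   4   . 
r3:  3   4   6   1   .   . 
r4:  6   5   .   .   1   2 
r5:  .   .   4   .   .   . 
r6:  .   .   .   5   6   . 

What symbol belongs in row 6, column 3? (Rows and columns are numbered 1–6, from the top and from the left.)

Cell (r3,c6): row 3 has {1,3,4,6}; column 6 has {2,3} → 5.
Cell (r4,c3): row 4 has {1,2,5,6}; column 3 has {4,6} → 3.
Cell (r4,c4): row 4 has {1,2,3,5,6}; column 4 has {1,5} → 4.
Cell (r1,c4): row 1 has {3,6}; column 4 has {1,4,5} → 2.
Cell (r1,c5): row 1 has {2,3,6}; column 5 has {1,4,6} → 5.
Cell (r3,c5): row 3 has {1,3,4,5,6}; column 5 has {1,4,5,6} → 2.
Cell (r5,c5): row 5 has {4}; column 5 has {1,2,4,5,6} → 3.
Cell (r1,c3): row 1 has {2,3,5,6}; column 3 has {3,4,6} → 1.
Cell (r5,c4): row 5 has {3,4}; column 4 has {1,2,4,5} → 6.
Cell (r5,c6): row 5 has {3,4,6}; column 6 has {2,3,5} → 1.
Cell (r6,c3): row 6 has {5,6}; column 3 has {1,3,4,6} → 2.

2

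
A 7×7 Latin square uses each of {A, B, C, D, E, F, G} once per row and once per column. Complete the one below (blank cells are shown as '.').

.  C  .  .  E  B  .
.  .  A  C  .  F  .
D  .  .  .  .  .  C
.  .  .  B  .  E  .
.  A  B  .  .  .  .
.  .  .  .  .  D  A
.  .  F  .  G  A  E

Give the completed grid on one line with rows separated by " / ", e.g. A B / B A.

A C D G E B F / E G A C D F B / D F E A B G C / F D C B A E G / G A B E F C D / B E G F C D A / C B F D G A E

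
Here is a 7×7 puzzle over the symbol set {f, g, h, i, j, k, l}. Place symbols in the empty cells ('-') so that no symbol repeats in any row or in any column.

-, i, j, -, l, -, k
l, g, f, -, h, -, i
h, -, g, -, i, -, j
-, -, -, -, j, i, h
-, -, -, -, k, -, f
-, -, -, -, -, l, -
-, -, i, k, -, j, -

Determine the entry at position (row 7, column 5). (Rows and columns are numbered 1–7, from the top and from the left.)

(r2,c4) = j
(r2,c6) = k
(r3,c6) = f
(r6,c7) = g
(r7,c7) = l
(r3,c4) = l
(r6,c5) = f
(r7,c5) = g

g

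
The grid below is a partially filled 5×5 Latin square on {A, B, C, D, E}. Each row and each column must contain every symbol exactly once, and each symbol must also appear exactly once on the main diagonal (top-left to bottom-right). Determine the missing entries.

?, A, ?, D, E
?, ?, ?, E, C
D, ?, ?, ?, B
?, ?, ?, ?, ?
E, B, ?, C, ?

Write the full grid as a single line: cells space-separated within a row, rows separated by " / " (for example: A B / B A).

C A B D E / B D A E C / D C E A B / A E C B D / E B D C A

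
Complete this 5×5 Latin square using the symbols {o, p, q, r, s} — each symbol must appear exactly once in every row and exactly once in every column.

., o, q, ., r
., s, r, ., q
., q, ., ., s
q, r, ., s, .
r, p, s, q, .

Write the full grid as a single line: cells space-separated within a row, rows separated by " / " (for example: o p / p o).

(r1,c4) = p
(r2,c4) = o
(r3,c4) = r
(r5,c5) = o
(r1,c1) = s
(r2,c1) = p
(r3,c1) = o
(r3,c3) = p
(r4,c3) = o
(r4,c5) = p

s o q p r / p s r o q / o q p r s / q r o s p / r p s q o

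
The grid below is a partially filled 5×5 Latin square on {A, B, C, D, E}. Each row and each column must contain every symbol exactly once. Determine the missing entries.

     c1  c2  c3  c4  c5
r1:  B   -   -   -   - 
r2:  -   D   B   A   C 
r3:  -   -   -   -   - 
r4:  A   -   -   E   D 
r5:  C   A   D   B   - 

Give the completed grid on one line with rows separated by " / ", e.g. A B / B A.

B C E D A / E D B A C / D E A C B / A B C E D / C A D B E

At row 2, column 1: row 2 has {A,B,C,D}; column 1 has {A,B,C}; that leaves E.
At row 3, column 1: row 3 is empty so far; column 1 has {A,B,C,E}; that leaves D.
At row 3, column 4: row 3 has {D}; column 4 has {A,B,E}; that leaves C.
At row 4, column 3: row 4 has {A,D,E}; column 3 has {B,D}; that leaves C.
At row 5, column 5: row 5 has {A,B,C,D}; column 5 has {C,D}; that leaves E.
At row 1, column 4: row 1 has {B}; column 4 has {A,B,C,E}; that leaves D.
At row 1, column 5: row 1 has {B,D}; column 5 has {C,D,E}; that leaves A.
At row 3, column 5: row 3 has {C,D}; column 5 has {A,C,D,E}; that leaves B.
At row 4, column 2: row 4 has {A,C,D,E}; column 2 has {A,D}; that leaves B.
At row 1, column 3: row 1 has {A,B,D}; column 3 has {B,C,D}; that leaves E.
At row 3, column 2: row 3 has {B,C,D}; column 2 has {A,B,D}; that leaves E.
At row 3, column 3: row 3 has {B,C,D,E}; column 3 has {B,C,D,E}; that leaves A.
At row 1, column 2: row 1 has {A,B,D,E}; column 2 has {A,B,D,E}; that leaves C.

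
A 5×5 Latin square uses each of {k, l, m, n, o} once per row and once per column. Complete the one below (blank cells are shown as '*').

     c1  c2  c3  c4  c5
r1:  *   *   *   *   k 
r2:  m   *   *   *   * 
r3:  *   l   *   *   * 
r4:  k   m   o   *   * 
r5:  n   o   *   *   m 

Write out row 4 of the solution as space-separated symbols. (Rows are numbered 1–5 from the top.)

k m o n l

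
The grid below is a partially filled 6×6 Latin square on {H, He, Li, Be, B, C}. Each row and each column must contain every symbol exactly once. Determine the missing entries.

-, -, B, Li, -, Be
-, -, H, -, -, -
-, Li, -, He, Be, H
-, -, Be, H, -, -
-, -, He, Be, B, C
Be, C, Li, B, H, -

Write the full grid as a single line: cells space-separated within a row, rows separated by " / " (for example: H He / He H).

H He B Li C Be / He Be H C Li B / B Li C He Be H / C B Be H He Li / Li H He Be B C / Be C Li B H He

row 2 has {H}; column 4 has {H,He,Li,Be,B} — only C is left for (r2,c4).
row 3 has {H,He,Li,Be}; column 3 has {H,He,Li,Be,B} — only C is left for (r3,c3).
row 5 has {He,Be,B,C}; column 2 has {Li,C} — only H is left for (r5,c2).
row 6 has {H,Li,Be,B,C}; column 6 has {H,Be,C} — only He is left for (r6,c6).
row 1 has {Li,Be,B}; column 2 has {H,Li,C} — only He is left for (r1,c2).
row 1 has {He,Li,Be,B}; column 5 has {H,Be,B} — only C is left for (r1,c5).
row 3 has {H,He,Li,Be,C}; column 1 has {Be} — only B is left for (r3,c1).
row 4 has {H,Be}; column 2 has {H,He,Li,C} — only B is left for (r4,c2).
row 4 has {H,Be,B}; column 6 has {H,He,Be,C} — only Li is left for (r4,c6).
row 5 has {H,He,Be,B,C}; column 1 has {Be,B} — only Li is left for (r5,c1).
row 1 has {He,Li,Be,B,C}; column 1 has {Li,Be,B} — only H is left for (r1,c1).
row 2 has {H,C}; column 1 has {H,Li,Be,B} — only He is left for (r2,c1).
row 2 has {H,He,C}; column 2 has {H,He,Li,B,C} — only Be is left for (r2,c2).
row 2 has {H,He,Be,C}; column 5 has {H,Be,B,C} — only Li is left for (r2,c5).
row 2 has {H,He,Li,Be,C}; column 6 has {H,He,Li,Be,C} — only B is left for (r2,c6).
row 4 has {H,Li,Be,B}; column 1 has {H,He,Li,Be,B} — only C is left for (r4,c1).
row 4 has {H,Li,Be,B,C}; column 5 has {H,Li,Be,B,C} — only He is left for (r4,c5).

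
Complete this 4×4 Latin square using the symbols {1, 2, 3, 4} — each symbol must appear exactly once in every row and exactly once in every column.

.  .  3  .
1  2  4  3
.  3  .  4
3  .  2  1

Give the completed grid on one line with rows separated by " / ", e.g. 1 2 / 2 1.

(r1,c4) = 2
(r3,c1) = 2
(r3,c3) = 1
(r4,c2) = 4
(r1,c1) = 4
(r1,c2) = 1

4 1 3 2 / 1 2 4 3 / 2 3 1 4 / 3 4 2 1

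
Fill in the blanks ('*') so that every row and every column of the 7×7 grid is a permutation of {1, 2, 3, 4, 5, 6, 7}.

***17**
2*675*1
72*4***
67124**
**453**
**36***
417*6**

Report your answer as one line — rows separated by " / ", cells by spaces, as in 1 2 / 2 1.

3 5 2 1 7 6 4 / 2 3 6 7 5 4 1 / 7 2 5 4 1 3 6 / 6 7 1 2 4 5 3 / 1 6 4 5 3 7 2 / 5 4 3 6 2 1 7 / 4 1 7 3 6 2 5

row 3 has {2,4,7}; column 3 has {1,3,4,6,7} — only 5 is left for (r3,c3).
row 3 has {2,4,5,7}; column 5 has {3,4,5,6,7} — only 1 is left for (r3,c5).
row 5 has {3,4,5}; column 1 has {2,4,6,7} — only 1 is left for (r5,c1).
row 5 has {1,3,4,5}; column 2 has {1,2,7} — only 6 is left for (r5,c2).
row 6 has {3,6}; column 1 has {1,2,4,6,7} — only 5 is left for (r6,c1).
row 6 has {3,5,6}; column 2 has {1,2,6,7} — only 4 is left for (r6,c2).
row 6 has {3,4,5,6}; column 5 has {1,3,4,5,6,7} — only 2 is left for (r6,c5).
row 6 has {2,3,4,5,6}; column 7 has {1} — only 7 is left for (r6,c7).
row 7 has {1,4,6,7}; column 4 has {1,2,4,5,6,7} — only 3 is left for (r7,c4).
row 1 has {1,7}; column 1 has {1,2,4,5,6,7} — only 3 is left for (r1,c1).
row 1 has {1,3,7}; column 2 has {1,2,4,6,7} — only 5 is left for (r1,c2).
row 1 has {1,3,5,7}; column 3 has {1,3,4,5,6,7} — only 2 is left for (r1,c3).
row 2 has {1,2,5,6,7}; column 2 has {1,2,4,5,6,7} — only 3 is left for (r2,c2).
row 2 has {1,2,3,5,6,7}; column 6 is empty so far — only 4 is left for (r2,c6).
row 5 has {1,3,4,5,6}; column 7 has {1,7} — only 2 is left for (r5,c7).
row 6 has {2,3,4,5,6,7}; column 6 has {4} — only 1 is left for (r6,c6).
row 7 has {1,3,4,6,7}; column 7 has {1,2,7} — only 5 is left for (r7,c7).
row 1 has {1,2,3,5,7}; column 6 has {1,4} — only 6 is left for (r1,c6).
row 1 has {1,2,3,5,6,7}; column 7 has {1,2,5,7} — only 4 is left for (r1,c7).
row 3 has {1,2,4,5,7}; column 6 has {1,4,6} — only 3 is left for (r3,c6).
row 3 has {1,2,3,4,5,7}; column 7 has {1,2,4,5,7} — only 6 is left for (r3,c7).
row 4 has {1,2,4,6,7}; column 6 has {1,3,4,6} — only 5 is left for (r4,c6).
row 4 has {1,2,4,5,6,7}; column 7 has {1,2,4,5,6,7} — only 3 is left for (r4,c7).
row 5 has {1,2,3,4,5,6}; column 6 has {1,3,4,5,6} — only 7 is left for (r5,c6).
row 7 has {1,3,4,5,6,7}; column 6 has {1,3,4,5,6,7} — only 2 is left for (r7,c6).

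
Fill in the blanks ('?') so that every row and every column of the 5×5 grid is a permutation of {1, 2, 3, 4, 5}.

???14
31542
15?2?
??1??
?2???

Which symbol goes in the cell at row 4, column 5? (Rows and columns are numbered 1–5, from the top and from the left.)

(r1,c2) = 3
(r1,c3) = 2
(r3,c5) = 3
(r4,c2) = 4
(r4,c5) = 5

5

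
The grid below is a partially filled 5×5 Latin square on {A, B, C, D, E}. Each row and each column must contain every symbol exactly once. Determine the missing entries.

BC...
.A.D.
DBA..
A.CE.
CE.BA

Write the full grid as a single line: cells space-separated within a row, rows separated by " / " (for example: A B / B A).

B C E A D / E A B D C / D B A C E / A D C E B / C E D B A

(r1,c4): row 1 has {B,C}; column 4 has {B,D,E}, so it must be A.
(r2,c1): row 2 has {A,D}; column 1 has {A,B,C,D}, so it must be E.
(r2,c3): row 2 has {A,D,E}; column 3 has {A,C}, so it must be B.
(r2,c5): row 2 has {A,B,D,E}; column 5 has {A}, so it must be C.
(r3,c4): row 3 has {A,B,D}; column 4 has {A,B,D,E}, so it must be C.
(r3,c5): row 3 has {A,B,C,D}; column 5 has {A,C}, so it must be E.
(r4,c2): row 4 has {A,C,E}; column 2 has {A,B,C,E}, so it must be D.
(r4,c5): row 4 has {A,C,D,E}; column 5 has {A,C,E}, so it must be B.
(r5,c3): row 5 has {A,B,C,E}; column 3 has {A,B,C}, so it must be D.
(r1,c3): row 1 has {A,B,C}; column 3 has {A,B,C,D}, so it must be E.
(r1,c5): row 1 has {A,B,C,E}; column 5 has {A,B,C,E}, so it must be D.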